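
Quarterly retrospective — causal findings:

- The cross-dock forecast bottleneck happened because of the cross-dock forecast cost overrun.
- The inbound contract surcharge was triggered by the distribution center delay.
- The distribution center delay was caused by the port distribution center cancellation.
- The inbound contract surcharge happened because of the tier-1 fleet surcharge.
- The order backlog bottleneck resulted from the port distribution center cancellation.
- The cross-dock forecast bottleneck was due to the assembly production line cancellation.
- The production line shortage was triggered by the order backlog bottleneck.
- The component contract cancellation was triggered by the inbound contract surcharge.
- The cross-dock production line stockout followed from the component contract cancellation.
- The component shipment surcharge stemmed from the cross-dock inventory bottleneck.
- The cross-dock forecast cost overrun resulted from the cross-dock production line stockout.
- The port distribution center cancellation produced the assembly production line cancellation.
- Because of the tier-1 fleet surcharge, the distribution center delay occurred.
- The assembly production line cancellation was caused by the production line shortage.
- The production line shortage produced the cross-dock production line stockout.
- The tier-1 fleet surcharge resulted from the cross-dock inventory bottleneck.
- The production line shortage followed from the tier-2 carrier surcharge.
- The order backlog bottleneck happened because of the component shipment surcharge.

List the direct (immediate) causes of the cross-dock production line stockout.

Upstream contributors include the cross-dock inventory bottleneck, the component shipment surcharge, the port distribution center cancellation, the tier-2 carrier surcharge, the order backlog bottleneck, the tier-1 fleet surcharge, the distribution center delay, the inbound contract surcharge, but only the component contract cancellation, the production line shortage feed directly into the cross-dock production line stockout.

the component contract cancellation, the production line shortage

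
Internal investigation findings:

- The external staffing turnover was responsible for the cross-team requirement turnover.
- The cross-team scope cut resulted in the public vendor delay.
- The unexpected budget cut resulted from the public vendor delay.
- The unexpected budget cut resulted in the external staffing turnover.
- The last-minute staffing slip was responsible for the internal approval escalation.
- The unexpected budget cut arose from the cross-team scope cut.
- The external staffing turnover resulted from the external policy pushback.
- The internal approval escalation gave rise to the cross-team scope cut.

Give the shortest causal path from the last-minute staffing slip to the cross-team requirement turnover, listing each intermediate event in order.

the last-minute staffing slip → the internal approval escalation → the cross-team scope cut → the unexpected budget cut → the external staffing turnover → the cross-team requirement turnover

the last-minute staffing slip → the internal approval escalation
the internal approval escalation → the cross-team scope cut
the cross-team scope cut → the unexpected budget cut
the unexpected budget cut → the external staffing turnover
the external staffing turnover → the cross-team requirement turnover
Length: 5 steps.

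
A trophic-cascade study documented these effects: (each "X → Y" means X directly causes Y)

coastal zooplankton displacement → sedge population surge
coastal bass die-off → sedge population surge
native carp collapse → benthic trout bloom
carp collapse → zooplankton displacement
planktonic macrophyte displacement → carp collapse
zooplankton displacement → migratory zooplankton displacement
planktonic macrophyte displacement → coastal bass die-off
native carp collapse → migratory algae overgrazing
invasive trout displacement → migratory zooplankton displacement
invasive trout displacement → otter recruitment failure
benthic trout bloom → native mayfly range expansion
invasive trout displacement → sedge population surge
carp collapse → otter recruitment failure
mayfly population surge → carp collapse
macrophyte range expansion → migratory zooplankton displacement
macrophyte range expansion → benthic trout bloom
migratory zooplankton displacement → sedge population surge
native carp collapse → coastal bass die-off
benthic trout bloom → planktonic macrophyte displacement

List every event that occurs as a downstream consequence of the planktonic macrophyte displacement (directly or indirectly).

the carp collapse, the coastal bass die-off, the migratory zooplankton displacement, the otter recruitment failure, the sedge population surge, the zooplankton displacement

Direct effects: the carp collapse, the coastal bass die-off.
2 steps out: the zooplankton displacement, the otter recruitment failure, the sedge population surge.
3 steps out: the migratory zooplankton displacement.
Not reachable from it: the macrophyte range expansion, the native carp collapse, the migratory algae overgrazing, the benthic trout bloom, the coastal zooplankton displacement, the native mayfly range expansion, the mayfly population surge, the invasive trout displacement.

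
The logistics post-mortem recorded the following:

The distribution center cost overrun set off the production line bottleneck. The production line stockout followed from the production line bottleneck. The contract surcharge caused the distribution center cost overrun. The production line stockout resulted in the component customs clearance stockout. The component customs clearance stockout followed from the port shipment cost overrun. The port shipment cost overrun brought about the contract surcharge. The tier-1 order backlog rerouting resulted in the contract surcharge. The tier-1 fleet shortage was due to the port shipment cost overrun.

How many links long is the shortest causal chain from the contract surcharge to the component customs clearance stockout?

Shortest chain: the contract surcharge → the distribution center cost overrun → the production line bottleneck → the production line stockout → the component customs clearance stockout.

4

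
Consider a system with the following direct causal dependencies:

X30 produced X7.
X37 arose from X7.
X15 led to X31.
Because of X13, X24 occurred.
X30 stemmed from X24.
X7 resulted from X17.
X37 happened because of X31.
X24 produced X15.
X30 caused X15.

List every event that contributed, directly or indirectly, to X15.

X13, X24, X30

Immediate causes of X15: X24, X30.
Further upstream: X13.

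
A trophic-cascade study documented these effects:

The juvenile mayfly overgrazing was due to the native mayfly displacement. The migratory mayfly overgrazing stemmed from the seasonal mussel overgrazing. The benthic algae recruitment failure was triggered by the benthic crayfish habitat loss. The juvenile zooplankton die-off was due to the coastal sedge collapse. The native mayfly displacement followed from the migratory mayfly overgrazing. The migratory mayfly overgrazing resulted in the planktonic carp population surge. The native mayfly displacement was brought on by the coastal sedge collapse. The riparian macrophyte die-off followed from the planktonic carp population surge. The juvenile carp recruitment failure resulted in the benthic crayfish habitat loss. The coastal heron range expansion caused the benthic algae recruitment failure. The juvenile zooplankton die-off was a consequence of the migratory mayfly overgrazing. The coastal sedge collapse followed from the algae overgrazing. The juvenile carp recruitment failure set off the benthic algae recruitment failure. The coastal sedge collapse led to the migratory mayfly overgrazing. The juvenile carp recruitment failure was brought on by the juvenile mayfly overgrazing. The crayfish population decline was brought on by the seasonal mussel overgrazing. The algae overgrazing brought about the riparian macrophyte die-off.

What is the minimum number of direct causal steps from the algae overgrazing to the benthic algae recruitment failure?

Shortest chain: the algae overgrazing → the coastal sedge collapse → the native mayfly displacement → the juvenile mayfly overgrazing → the juvenile carp recruitment failure → the benthic algae recruitment failure.

5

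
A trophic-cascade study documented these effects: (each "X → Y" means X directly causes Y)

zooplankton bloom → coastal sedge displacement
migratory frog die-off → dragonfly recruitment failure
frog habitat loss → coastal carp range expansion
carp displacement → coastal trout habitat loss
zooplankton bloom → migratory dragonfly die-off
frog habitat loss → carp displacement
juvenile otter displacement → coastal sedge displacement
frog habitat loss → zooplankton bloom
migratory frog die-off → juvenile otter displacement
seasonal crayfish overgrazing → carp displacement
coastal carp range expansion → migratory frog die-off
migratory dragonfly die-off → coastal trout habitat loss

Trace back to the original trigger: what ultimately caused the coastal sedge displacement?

the frog habitat loss

Tracing upstream from the coastal sedge displacement: the coastal sedge displacement ← the zooplankton bloom ← the frog habitat loss.
The frog habitat loss has no stated cause, so it is the root.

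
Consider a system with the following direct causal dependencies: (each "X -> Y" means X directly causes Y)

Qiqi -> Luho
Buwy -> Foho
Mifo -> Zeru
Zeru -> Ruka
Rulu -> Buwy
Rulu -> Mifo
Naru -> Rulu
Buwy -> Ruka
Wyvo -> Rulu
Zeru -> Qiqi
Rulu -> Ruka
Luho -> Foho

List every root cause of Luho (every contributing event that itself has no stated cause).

Tracing upstream from Luho: Luho ← Qiqi ← Zeru ← Mifo ← Rulu ← Naru.
A separate upstream branch: Luho ← Qiqi ← Zeru ← Mifo ← Rulu ← Wyvo.
Each of those chain origins has no stated cause.

Naru, Wyvo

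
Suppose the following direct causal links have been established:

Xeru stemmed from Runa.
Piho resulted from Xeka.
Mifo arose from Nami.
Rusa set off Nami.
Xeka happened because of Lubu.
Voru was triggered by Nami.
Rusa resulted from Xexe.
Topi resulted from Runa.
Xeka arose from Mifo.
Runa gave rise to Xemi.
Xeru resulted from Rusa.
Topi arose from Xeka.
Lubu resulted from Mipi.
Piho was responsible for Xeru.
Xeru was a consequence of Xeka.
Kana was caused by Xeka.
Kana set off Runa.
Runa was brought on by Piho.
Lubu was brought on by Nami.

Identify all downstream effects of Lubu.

Direct effects: Xeka.
2 steps out: Kana, Piho, Xeru, Topi.
3 steps out: Runa.
4 steps out: Xemi.
Not reachable from it: Mipi, Xexe, Rusa, Nami, Voru, Mifo.

Kana, Piho, Runa, Topi, Xeka, Xemi, Xeru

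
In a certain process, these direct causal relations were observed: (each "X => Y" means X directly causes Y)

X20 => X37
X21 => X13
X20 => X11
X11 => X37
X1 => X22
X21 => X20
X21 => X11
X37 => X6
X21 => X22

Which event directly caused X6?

Upstream contributors include X21, X20, X11, but only X37 feeds directly into X6.

X37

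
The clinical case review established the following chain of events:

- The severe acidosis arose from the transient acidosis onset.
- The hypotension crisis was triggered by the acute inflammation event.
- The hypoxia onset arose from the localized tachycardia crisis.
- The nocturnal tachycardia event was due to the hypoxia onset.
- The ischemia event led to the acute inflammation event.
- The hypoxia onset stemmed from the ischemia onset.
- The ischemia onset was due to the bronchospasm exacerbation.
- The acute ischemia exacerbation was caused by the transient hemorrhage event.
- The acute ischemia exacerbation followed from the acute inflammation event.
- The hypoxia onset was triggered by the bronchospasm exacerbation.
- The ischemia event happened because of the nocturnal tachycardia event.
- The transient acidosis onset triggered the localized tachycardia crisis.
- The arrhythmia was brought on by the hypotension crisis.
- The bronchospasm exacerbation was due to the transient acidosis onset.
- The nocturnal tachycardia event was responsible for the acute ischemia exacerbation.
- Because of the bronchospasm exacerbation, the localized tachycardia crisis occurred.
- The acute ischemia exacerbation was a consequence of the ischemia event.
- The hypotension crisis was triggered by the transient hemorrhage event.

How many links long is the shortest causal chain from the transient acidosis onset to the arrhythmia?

Shortest chain: the transient acidosis onset → the bronchospasm exacerbation → the hypoxia onset → the nocturnal tachycardia event → the ischemia event → the acute inflammation event → the hypotension crisis → the arrhythmia.

7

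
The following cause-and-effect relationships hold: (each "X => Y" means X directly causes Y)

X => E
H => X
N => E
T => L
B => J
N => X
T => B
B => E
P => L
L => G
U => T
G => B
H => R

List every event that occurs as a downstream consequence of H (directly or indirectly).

Direct effects: R, X.
2 steps out: E.
Not reachable from it: U, P, T, L, G, B, J, N.

E, R, X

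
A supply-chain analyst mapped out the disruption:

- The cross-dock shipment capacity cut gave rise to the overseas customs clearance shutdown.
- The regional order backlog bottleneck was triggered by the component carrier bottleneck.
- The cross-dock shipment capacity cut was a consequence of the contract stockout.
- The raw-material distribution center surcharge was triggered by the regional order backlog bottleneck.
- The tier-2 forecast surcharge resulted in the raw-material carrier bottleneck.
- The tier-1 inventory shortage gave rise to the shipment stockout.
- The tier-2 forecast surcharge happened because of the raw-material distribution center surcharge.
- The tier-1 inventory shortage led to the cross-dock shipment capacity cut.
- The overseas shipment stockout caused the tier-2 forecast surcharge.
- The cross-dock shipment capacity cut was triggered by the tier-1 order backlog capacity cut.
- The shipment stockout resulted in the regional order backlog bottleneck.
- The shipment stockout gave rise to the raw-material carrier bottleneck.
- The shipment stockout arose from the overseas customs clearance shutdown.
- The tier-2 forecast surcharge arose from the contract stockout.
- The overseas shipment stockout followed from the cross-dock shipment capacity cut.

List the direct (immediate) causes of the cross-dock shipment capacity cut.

the contract stockout, the tier-1 inventory shortage, the tier-1 order backlog capacity cut → the cross-dock shipment capacity cut with nothing further upstream stated.

the contract stockout, the tier-1 inventory shortage, the tier-1 order backlog capacity cut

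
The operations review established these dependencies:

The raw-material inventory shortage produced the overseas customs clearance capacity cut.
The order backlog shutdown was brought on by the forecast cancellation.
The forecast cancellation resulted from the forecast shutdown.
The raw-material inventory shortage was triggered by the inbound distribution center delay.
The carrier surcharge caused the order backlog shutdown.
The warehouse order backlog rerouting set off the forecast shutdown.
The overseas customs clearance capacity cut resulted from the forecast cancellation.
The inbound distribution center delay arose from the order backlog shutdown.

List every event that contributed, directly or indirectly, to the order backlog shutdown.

Immediate causes of the order backlog shutdown: the carrier surcharge, the forecast cancellation.
Further upstream: the warehouse order backlog rerouting, the forecast shutdown.

the carrier surcharge, the forecast cancellation, the forecast shutdown, the warehouse order backlog rerouting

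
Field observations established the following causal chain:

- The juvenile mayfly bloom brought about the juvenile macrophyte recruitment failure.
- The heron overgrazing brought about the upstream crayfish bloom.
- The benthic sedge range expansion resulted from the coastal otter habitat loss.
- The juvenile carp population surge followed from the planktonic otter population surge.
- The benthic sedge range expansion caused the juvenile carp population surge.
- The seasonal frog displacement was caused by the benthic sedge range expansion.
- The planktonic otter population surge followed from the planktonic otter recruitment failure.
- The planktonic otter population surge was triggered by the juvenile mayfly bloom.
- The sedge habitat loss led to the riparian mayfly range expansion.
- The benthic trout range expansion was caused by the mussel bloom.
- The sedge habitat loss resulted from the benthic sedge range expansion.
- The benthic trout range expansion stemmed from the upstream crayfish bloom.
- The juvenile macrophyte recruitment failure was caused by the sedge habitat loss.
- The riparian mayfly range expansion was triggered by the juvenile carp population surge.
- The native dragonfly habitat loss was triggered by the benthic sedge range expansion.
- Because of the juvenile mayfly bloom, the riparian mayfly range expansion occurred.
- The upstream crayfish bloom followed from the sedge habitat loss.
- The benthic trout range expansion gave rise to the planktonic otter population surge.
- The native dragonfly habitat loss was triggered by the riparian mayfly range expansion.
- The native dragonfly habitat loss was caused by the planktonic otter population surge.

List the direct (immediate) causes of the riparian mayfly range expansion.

Upstream contributors include the planktonic otter recruitment failure, the heron overgrazing, the coastal otter habitat loss, the mussel bloom, the benthic sedge range expansion, the upstream crayfish bloom, the benthic trout range expansion, the planktonic otter population surge, but only the juvenile carp population surge, the juvenile mayfly bloom, the sedge habitat loss feed directly into the riparian mayfly range expansion.

the juvenile carp population surge, the juvenile mayfly bloom, the sedge habitat loss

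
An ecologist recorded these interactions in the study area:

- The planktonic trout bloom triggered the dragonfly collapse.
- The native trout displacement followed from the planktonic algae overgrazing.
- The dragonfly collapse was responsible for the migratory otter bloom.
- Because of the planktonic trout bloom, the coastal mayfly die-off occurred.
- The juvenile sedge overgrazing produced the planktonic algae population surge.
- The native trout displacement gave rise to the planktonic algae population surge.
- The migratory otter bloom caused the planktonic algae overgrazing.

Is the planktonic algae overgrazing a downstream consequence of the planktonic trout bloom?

Yes

There is a causal chain: the planktonic trout bloom → the dragonfly collapse → the migratory otter bloom → the planktonic algae overgrazing.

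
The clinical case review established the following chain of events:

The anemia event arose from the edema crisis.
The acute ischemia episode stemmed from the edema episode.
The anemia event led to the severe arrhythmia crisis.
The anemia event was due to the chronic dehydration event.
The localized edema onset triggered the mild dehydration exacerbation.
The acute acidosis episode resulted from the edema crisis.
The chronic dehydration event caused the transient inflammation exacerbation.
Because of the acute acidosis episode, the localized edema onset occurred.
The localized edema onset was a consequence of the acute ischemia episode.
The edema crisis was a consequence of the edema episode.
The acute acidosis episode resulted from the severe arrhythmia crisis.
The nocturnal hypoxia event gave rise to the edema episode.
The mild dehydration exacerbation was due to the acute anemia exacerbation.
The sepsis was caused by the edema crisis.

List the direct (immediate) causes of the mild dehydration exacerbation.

Upstream contributors include the nocturnal hypoxia event, the edema episode, the edema crisis, the chronic dehydration event, the anemia event, the acute ischemia episode, the severe arrhythmia crisis, the acute acidosis episode, but only the acute anemia exacerbation, the localized edema onset feed directly into the mild dehydration exacerbation.

the acute anemia exacerbation, the localized edema onset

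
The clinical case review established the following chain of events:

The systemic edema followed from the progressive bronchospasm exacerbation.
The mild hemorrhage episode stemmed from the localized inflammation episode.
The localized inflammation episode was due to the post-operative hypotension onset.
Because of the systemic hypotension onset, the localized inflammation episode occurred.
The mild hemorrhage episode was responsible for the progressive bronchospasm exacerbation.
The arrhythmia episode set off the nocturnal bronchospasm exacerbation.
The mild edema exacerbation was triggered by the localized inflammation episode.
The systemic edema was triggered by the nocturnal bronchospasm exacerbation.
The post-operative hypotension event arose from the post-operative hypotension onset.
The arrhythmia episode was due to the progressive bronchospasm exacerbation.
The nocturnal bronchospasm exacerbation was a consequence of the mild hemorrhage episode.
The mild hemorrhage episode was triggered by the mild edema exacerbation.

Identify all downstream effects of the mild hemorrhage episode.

the arrhythmia episode, the nocturnal bronchospasm exacerbation, the progressive bronchospasm exacerbation, the systemic edema

Direct effects: the progressive bronchospasm exacerbation, the nocturnal bronchospasm exacerbation.
2 steps out: the arrhythmia episode, the systemic edema.
Not reachable from it: the post-operative hypotension onset, the systemic hypotension onset, the localized inflammation episode, the post-operative hypotension event, the mild edema exacerbation.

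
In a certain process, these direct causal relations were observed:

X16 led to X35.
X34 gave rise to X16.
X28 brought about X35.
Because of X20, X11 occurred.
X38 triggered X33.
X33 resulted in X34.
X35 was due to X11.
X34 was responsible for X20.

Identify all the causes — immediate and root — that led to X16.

Immediate cause of X16: X34.
Further upstream: X38, X33.

X33, X34, X38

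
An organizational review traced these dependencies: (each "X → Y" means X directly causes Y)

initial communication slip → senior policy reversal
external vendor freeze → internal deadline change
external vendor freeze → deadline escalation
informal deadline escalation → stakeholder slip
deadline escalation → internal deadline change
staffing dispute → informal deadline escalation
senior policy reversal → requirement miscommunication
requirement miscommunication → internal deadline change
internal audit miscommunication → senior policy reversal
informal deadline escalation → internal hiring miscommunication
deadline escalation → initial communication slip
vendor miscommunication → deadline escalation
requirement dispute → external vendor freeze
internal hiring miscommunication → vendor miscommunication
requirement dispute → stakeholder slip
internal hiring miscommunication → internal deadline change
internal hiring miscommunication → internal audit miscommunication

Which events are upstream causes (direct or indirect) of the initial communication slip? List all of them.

Immediate cause of the initial communication slip: the deadline escalation.
Further upstream: the staffing dispute, the informal deadline escalation, the internal hiring miscommunication, the requirement dispute, the external vendor freeze, the vendor miscommunication.

the deadline escalation, the external vendor freeze, the informal deadline escalation, the internal hiring miscommunication, the requirement dispute, the staffing dispute, the vendor miscommunication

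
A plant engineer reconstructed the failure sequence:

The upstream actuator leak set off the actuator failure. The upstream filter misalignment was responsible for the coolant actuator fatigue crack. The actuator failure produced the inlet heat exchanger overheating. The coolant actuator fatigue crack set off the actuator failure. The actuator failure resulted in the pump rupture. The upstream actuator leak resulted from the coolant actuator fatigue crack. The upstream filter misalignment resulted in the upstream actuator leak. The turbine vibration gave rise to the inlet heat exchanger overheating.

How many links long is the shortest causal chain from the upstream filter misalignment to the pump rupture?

3

Shortest chain: the upstream filter misalignment → the coolant actuator fatigue crack → the actuator failure → the pump rupture.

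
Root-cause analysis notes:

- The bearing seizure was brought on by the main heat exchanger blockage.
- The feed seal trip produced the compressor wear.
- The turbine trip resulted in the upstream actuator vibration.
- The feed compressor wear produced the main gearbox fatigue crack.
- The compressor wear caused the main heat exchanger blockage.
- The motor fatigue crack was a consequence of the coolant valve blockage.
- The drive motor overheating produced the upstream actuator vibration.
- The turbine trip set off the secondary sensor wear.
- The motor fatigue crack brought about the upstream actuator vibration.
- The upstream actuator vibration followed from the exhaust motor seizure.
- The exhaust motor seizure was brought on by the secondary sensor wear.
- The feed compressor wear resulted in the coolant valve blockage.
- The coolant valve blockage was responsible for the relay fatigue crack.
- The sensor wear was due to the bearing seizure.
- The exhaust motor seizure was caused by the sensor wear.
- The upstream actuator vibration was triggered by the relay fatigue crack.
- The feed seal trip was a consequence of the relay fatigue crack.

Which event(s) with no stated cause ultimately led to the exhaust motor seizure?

Tracing upstream from the exhaust motor seizure: the exhaust motor seizure ← the sensor wear ← the bearing seizure ← the main heat exchanger blockage ← the compressor wear ← the feed seal trip ← the relay fatigue crack ← the coolant valve blockage ← the feed compressor wear.
A separate upstream branch: the exhaust motor seizure ← the secondary sensor wear ← the turbine trip.
Each of those chain origins has no stated cause.

the feed compressor wear, the turbine trip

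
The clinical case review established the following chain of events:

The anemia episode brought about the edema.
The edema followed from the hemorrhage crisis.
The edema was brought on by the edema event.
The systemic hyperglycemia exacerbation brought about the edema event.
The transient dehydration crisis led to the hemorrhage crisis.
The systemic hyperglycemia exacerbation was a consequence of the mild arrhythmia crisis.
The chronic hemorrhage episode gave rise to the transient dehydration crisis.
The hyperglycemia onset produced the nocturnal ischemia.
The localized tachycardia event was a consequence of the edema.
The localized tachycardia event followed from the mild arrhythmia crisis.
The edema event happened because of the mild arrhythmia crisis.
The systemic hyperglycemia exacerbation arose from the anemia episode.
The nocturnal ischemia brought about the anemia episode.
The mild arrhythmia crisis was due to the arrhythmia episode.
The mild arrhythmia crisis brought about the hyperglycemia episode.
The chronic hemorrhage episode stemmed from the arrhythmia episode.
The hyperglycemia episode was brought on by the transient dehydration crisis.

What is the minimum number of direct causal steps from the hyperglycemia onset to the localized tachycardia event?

4

Shortest chain: the hyperglycemia onset → the nocturnal ischemia → the anemia episode → the edema → the localized tachycardia event.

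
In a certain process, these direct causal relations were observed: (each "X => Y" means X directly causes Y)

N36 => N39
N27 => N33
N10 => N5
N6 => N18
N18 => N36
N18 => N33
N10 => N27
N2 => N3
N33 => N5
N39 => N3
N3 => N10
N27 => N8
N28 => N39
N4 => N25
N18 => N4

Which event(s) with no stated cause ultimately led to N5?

Tracing upstream from N5: N5 ← N33 ← N18 ← N6.
A separate upstream branch: N5 ← N10 ← N3 ← N2.
A separate upstream branch: N5 ← N10 ← N3 ← N39 ← N28.
Each of those chain origins has no stated cause.

N2, N28, N6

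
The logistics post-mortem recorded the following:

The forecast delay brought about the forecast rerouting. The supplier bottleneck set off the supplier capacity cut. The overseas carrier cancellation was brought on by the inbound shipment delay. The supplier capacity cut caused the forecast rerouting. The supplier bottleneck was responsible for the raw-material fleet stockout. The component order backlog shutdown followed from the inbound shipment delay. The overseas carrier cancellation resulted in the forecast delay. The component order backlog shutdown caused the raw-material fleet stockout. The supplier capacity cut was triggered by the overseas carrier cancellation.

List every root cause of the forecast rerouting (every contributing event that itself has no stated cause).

the inbound shipment delay, the supplier bottleneck

Tracing upstream from the forecast rerouting: the forecast rerouting ← the supplier capacity cut ← the overseas carrier cancellation ← the inbound shipment delay.
A separate upstream branch: the forecast rerouting ← the supplier capacity cut ← the supplier bottleneck.
Each of those chain origins has no stated cause.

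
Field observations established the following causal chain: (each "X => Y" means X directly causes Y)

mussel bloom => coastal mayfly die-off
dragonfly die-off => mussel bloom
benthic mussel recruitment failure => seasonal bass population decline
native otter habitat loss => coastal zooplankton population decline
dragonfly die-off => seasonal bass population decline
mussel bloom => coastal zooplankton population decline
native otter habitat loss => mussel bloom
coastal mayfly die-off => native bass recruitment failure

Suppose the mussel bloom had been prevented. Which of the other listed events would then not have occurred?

the coastal mayfly die-off, the native bass recruitment failure

Downstream of the mussel bloom: the coastal mayfly die-off, the coastal zooplankton population decline, the native bass recruitment failure.
Of those, still caused via another path: the coastal zooplankton population decline.
The remainder have no surviving cause.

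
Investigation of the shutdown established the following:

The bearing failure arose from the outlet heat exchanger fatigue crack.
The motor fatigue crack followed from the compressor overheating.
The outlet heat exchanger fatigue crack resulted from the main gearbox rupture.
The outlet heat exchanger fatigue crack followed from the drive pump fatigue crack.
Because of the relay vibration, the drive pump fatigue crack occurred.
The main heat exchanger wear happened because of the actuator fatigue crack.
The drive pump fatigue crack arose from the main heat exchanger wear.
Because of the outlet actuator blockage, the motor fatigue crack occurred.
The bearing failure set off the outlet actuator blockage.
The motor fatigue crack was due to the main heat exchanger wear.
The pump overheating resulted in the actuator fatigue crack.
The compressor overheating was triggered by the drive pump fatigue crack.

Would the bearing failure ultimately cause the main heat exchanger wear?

The bearing failure leads to the outlet actuator blockage, the motor fatigue crack; the main heat exchanger wear is not among them.

No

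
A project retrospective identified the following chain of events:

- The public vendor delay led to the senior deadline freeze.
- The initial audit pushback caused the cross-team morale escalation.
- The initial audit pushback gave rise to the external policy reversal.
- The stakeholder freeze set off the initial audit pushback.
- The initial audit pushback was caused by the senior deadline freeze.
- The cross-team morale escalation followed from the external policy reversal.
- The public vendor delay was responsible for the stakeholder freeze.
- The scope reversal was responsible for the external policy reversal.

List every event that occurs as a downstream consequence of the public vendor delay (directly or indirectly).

the cross-team morale escalation, the external policy reversal, the initial audit pushback, the senior deadline freeze, the stakeholder freeze

Direct effects: the stakeholder freeze, the senior deadline freeze.
2 steps out: the initial audit pushback.
3 steps out: the external policy reversal, the cross-team morale escalation.
Not reachable from it: the scope reversal.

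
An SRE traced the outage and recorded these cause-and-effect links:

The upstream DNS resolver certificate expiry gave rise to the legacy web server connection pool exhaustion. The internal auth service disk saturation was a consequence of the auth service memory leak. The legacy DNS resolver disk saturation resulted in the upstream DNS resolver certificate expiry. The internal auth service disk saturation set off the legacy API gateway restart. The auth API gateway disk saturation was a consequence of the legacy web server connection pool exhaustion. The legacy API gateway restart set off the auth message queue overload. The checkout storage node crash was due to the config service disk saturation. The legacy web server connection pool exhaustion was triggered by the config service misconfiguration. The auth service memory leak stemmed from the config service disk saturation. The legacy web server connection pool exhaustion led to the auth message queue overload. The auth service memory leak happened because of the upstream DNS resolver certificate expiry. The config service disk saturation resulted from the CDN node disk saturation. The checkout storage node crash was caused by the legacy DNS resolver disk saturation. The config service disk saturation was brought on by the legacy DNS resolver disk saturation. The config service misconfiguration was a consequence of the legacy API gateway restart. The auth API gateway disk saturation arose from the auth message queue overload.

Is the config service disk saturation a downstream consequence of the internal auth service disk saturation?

The internal auth service disk saturation leads to the legacy API gateway restart, the config service misconfiguration, the legacy web server connection pool exhaustion, the auth message queue overload, the auth API gateway disk saturation; the config service disk saturation is not among them.

No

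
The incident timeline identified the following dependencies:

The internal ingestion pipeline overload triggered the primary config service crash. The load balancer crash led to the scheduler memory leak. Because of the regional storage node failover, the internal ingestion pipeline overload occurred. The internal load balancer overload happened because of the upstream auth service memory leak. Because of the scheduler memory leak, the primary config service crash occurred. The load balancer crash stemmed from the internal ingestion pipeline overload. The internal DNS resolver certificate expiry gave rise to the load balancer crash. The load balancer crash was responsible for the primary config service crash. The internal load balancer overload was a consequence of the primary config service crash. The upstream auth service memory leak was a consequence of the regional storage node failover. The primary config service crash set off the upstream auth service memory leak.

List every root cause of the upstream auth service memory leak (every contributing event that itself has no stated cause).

the internal DNS resolver certificate expiry, the regional storage node failover

Tracing upstream from the upstream auth service memory leak: the upstream auth service memory leak ← the regional storage node failover.
A separate upstream branch: the upstream auth service memory leak ← the primary config service crash ← the load balancer crash ← the internal DNS resolver certificate expiry.
Each of those chain origins has no stated cause.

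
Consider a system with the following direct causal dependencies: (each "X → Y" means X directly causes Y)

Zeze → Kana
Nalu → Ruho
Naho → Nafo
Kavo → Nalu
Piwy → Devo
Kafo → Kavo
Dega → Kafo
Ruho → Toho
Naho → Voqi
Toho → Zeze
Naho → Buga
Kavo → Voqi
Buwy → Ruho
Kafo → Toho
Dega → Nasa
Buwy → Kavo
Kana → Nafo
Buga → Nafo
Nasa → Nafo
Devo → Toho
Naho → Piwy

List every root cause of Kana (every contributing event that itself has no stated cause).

Tracing upstream from Kana: Kana ← Zeze ← Toho ← Devo ← Piwy ← Naho.
A separate upstream branch: Kana ← Zeze ← Toho ← Kafo ← Dega.
A separate upstream branch: Kana ← Zeze ← Toho ← Ruho ← Buwy.
Each of those chain origins has no stated cause.

Buwy, Dega, Naho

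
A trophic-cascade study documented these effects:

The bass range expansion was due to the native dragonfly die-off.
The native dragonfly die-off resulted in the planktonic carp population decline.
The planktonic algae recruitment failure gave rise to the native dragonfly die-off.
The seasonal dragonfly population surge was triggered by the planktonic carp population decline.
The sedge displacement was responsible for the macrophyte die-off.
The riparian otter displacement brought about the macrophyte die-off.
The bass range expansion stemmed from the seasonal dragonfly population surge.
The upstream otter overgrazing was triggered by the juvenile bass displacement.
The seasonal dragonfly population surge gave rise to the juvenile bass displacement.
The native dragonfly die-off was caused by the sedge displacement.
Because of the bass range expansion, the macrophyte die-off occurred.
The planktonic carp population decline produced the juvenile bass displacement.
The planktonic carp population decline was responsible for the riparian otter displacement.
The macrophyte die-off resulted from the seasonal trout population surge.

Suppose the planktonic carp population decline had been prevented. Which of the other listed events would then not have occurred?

Downstream of the planktonic carp population decline: the seasonal dragonfly population surge, the riparian otter displacement, the juvenile bass displacement, the bass range expansion, the macrophyte die-off, the upstream otter overgrazing.
Of those, still caused via another path: the bass range expansion, the macrophyte die-off.
The remainder have no surviving cause.

the juvenile bass displacement, the riparian otter displacement, the seasonal dragonfly population surge, the upstream otter overgrazing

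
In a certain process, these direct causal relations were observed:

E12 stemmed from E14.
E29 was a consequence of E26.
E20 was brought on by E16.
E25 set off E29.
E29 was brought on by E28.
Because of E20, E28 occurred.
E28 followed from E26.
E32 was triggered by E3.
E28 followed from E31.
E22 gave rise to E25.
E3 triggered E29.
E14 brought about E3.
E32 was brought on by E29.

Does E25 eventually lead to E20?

No

E25 leads to E29, E32; E20 is not among them.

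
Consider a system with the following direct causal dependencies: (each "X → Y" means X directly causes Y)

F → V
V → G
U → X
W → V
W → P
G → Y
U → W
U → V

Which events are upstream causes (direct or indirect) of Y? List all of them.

F, G, U, V, W

Immediate cause of Y: G.
Further upstream: U, W, F, V.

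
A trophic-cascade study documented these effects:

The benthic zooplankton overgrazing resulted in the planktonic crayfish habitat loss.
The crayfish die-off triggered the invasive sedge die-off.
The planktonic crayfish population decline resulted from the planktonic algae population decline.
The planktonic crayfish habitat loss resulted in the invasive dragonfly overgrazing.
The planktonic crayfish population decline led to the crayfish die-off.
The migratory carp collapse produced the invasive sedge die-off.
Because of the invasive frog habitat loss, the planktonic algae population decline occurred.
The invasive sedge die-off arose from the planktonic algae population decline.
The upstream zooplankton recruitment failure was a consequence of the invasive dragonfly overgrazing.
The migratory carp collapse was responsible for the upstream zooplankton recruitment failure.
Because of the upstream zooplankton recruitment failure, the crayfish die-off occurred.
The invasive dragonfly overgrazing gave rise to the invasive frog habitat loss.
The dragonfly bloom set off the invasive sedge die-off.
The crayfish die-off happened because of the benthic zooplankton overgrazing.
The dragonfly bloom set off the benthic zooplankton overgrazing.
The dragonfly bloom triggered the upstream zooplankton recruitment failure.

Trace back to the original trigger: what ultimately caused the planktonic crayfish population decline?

the dragonfly bloom

Tracing upstream from the planktonic crayfish population decline: the planktonic crayfish population decline ← the planktonic algae population decline ← the invasive frog habitat loss ← the invasive dragonfly overgrazing ← the planktonic crayfish habitat loss ← the benthic zooplankton overgrazing ← the dragonfly bloom.
The dragonfly bloom has no stated cause, so it is the root.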